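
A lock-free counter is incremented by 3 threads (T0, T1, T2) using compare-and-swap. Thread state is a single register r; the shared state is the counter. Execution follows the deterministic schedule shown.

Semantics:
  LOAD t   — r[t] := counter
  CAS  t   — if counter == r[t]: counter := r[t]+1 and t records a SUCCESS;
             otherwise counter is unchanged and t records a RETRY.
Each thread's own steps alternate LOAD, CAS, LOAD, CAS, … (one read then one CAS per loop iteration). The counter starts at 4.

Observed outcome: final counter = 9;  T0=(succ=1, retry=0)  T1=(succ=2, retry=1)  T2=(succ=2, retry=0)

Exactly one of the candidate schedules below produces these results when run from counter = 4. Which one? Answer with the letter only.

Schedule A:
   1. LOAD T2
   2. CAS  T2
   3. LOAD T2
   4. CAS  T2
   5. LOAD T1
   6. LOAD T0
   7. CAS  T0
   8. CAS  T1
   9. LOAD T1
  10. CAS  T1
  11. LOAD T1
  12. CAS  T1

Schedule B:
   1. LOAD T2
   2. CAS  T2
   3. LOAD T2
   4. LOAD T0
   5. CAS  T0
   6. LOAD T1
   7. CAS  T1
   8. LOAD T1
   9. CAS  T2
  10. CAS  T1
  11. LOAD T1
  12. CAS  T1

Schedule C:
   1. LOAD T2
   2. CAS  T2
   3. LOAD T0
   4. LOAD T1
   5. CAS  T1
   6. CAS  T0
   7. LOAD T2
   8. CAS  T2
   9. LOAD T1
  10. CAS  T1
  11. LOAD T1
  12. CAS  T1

Simulating candidate A:
   1) LOAD T2:  M=4  r_T2=4
   2) CAS  T2:  M=5  r_T2=4 ✓
   3) LOAD T2:  M=5  r_T2=5
   4) CAS  T2:  M=6  r_T2=5 ✓
   5) LOAD T1:  M=6  r_T1=6
   6) LOAD T0:  M=6  r_T0=6
   7) CAS  T0:  M=7  r_T0=6 ✓
   8) CAS  T1:  M=7  r_T1=6 ✗
   9) LOAD T1:  M=7  r_T1=7
  10) CAS  T1:  M=8  r_T1=7 ✓
  11) LOAD T1:  M=8  r_T1=8
  12) CAS  T1:  M=9  r_T1=8 ✓

A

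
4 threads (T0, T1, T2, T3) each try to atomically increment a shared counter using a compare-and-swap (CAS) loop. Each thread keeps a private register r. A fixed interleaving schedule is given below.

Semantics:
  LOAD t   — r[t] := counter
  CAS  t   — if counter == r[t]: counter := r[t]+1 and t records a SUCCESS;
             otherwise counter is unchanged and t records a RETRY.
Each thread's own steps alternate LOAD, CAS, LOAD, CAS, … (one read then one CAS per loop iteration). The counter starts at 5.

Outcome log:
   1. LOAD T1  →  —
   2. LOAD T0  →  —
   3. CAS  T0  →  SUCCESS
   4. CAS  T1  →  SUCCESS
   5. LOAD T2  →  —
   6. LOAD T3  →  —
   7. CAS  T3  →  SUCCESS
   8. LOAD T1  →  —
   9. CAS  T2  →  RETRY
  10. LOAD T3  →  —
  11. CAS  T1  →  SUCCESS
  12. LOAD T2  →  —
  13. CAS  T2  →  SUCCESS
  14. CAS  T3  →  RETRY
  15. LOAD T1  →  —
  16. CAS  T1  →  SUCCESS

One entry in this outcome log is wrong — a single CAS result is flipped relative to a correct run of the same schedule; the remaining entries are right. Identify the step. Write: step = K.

step = 4

Correct run:
1. LOAD T1 → mem=5 r[T1]=5 [LOAD]
2. LOAD T0 → mem=5 r[T0]=5 [LOAD]
3. CAS T0 → mem=6 r[T0]=5 [OK]
4. CAS T1 → mem=6 r[T1]=5 [RETRY]
5. LOAD T2 → mem=6 r[T2]=6 [LOAD]
6. LOAD T3 → mem=6 r[T3]=6 [LOAD]
7. CAS T3 → mem=7 r[T3]=6 [OK]
8. LOAD T1 → mem=7 r[T1]=7 [LOAD]
9. CAS T2 → mem=7 r[T2]=6 [RETRY]
10. LOAD T3 → mem=7 r[T3]=7 [LOAD]
11. CAS T1 → mem=8 r[T1]=7 [OK]
12. LOAD T2 → mem=8 r[T2]=8 [LOAD]
13. CAS T2 → mem=9 r[T2]=8 [OK]
14. CAS T3 → mem=9 r[T3]=7 [RETRY]
15. LOAD T1 → mem=9 r[T1]=9 [LOAD]
16. CAS T1 → mem=10 r[T1]=9 [OK]
Log disagrees first at step 4.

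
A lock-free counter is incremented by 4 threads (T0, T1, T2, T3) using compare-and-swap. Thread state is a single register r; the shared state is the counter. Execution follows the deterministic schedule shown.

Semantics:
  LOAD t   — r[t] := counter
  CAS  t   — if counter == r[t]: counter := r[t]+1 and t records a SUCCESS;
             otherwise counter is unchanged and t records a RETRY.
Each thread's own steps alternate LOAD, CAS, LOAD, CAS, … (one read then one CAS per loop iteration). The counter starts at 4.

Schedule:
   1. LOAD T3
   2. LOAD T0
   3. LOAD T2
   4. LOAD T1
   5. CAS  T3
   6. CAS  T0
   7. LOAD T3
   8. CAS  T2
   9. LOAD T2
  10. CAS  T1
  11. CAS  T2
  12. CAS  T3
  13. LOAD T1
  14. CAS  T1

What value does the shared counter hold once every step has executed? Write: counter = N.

T3 LOAD — after: cnt=4, r=4 — load
T0 LOAD — after: cnt=4, r=4 — load
T2 LOAD — after: cnt=4, r=4 — load
T1 LOAD — after: cnt=4, r=4 — load
T3 CAS — after: cnt=5, r=4 — ok
T0 CAS — after: cnt=5, r=4 — retry
T3 LOAD — after: cnt=5, r=5 — load
T2 CAS — after: cnt=5, r=4 — retry
T2 LOAD — after: cnt=5, r=5 — load
T1 CAS — after: cnt=5, r=4 — retry
T2 CAS — after: cnt=6, r=5 — ok
T3 CAS — after: cnt=6, r=5 — retry
T1 LOAD — after: cnt=6, r=6 — load
T1 CAS — after: cnt=7, r=6 — ok

counter = 7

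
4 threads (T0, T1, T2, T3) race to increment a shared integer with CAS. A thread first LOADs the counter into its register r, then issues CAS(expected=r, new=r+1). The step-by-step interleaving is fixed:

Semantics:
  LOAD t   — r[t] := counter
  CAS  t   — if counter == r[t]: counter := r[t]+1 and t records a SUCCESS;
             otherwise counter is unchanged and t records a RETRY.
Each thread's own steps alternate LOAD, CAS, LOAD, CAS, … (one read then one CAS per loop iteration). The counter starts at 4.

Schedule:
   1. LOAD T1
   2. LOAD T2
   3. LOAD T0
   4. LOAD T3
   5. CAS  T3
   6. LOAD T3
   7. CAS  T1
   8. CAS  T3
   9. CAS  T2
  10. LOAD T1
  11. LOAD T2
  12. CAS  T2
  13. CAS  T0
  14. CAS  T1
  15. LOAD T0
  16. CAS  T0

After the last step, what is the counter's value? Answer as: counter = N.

[1] T1.load  rd  (counter 4, T1.r 4)
[2] T2.load  rd  (counter 4, T2.r 4)
[3] T0.load  rd  (counter 4, T0.r 4)
[4] T3.load  rd  (counter 4, T3.r 4)
[5] T3.cas  hit  (counter 5, T3.r 4)
[6] T3.load  rd  (counter 5, T3.r 5)
[7] T1.cas  miss  (counter 5, T1.r 4)
[8] T3.cas  hit  (counter 6, T3.r 5)
[9] T2.cas  miss  (counter 6, T2.r 4)
[10] T1.load  rd  (counter 6, T1.r 6)
[11] T2.load  rd  (counter 6, T2.r 6)
[12] T2.cas  hit  (counter 7, T2.r 6)
[13] T0.cas  miss  (counter 7, T0.r 4)
[14] T1.cas  miss  (counter 7, T1.r 6)
[15] T0.load  rd  (counter 7, T0.r 7)
[16] T0.cas  hit  (counter 8, T0.r 7)

counter = 8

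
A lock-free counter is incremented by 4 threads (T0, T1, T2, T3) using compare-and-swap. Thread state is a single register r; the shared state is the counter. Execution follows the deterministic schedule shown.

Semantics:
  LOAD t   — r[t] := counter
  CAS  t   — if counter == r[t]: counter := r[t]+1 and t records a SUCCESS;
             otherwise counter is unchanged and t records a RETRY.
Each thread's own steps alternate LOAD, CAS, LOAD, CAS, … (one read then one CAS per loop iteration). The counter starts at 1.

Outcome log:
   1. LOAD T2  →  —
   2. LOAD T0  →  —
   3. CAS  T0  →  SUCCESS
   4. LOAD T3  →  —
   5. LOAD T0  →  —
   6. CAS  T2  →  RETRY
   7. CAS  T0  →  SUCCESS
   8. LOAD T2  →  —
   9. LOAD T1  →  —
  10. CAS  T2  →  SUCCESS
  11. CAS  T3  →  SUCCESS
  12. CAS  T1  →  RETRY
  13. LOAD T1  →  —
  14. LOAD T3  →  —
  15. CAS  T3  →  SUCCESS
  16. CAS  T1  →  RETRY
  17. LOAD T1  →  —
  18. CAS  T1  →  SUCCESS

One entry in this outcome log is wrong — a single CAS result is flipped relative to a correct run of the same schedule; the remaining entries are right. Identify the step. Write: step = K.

step = 11

Correct run:
1. LOAD T2 → mem=1 r[T2]=1 [LOAD]
2. LOAD T0 → mem=1 r[T0]=1 [LOAD]
3. CAS T0 → mem=2 r[T0]=1 [OK]
4. LOAD T3 → mem=2 r[T3]=2 [LOAD]
5. LOAD T0 → mem=2 r[T0]=2 [LOAD]
6. CAS T2 → mem=2 r[T2]=1 [RETRY]
7. CAS T0 → mem=3 r[T0]=2 [OK]
8. LOAD T2 → mem=3 r[T2]=3 [LOAD]
9. LOAD T1 → mem=3 r[T1]=3 [LOAD]
10. CAS T2 → mem=4 r[T2]=3 [OK]
11. CAS T3 → mem=4 r[T3]=2 [RETRY]
12. CAS T1 → mem=4 r[T1]=3 [RETRY]
13. LOAD T1 → mem=4 r[T1]=4 [LOAD]
14. LOAD T3 → mem=4 r[T3]=4 [LOAD]
15. CAS T3 → mem=5 r[T3]=4 [OK]
16. CAS T1 → mem=5 r[T1]=4 [RETRY]
17. LOAD T1 → mem=5 r[T1]=5 [LOAD]
18. CAS T1 → mem=6 r[T1]=5 [OK]
Flip is step 11.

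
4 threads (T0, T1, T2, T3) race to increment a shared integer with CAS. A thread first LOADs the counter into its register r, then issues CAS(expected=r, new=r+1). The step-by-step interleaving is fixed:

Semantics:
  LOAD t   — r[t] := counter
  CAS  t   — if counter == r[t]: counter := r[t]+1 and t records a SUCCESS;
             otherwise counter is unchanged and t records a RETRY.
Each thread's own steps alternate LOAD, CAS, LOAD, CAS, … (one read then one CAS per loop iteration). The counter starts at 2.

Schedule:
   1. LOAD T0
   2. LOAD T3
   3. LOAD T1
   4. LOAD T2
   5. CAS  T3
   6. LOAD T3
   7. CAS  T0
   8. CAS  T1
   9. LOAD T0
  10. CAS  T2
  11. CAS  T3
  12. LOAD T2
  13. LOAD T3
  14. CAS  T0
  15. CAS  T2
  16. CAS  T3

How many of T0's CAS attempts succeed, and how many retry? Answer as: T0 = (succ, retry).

step 1: T0 LOAD ⇒ load; ctr=2 reg=2
step 2: T3 LOAD ⇒ load; ctr=2 reg=2
step 3: T1 LOAD ⇒ load; ctr=2 reg=2
step 4: T2 LOAD ⇒ load; ctr=2 reg=2
step 5: T3 CAS ⇒ ok; ctr=3 reg=2
step 6: T3 LOAD ⇒ load; ctr=3 reg=3
step 7: T0 CAS ⇒ retry; ctr=3 reg=2
step 8: T1 CAS ⇒ retry; ctr=3 reg=2
step 9: T0 LOAD ⇒ load; ctr=3 reg=3
step 10: T2 CAS ⇒ retry; ctr=3 reg=2
step 11: T3 CAS ⇒ ok; ctr=4 reg=3
step 12: T2 LOAD ⇒ load; ctr=4 reg=4
step 13: T3 LOAD ⇒ load; ctr=4 reg=4
step 14: T0 CAS ⇒ retry; ctr=4 reg=3
step 15: T2 CAS ⇒ ok; ctr=5 reg=4
step 16: T3 CAS ⇒ retry; ctr=5 reg=4

T0 = (0, 2)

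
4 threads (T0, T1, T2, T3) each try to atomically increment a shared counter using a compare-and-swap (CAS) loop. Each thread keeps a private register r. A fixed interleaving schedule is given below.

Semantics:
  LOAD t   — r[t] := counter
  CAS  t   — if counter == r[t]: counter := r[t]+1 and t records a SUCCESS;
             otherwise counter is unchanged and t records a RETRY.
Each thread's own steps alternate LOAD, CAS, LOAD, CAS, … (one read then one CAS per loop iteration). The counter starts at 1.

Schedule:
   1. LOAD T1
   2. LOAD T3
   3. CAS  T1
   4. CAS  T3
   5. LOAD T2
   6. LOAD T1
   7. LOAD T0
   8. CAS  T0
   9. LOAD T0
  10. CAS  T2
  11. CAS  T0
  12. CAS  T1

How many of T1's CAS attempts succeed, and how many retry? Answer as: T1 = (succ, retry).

step 1: T1 LOAD ⇒ load; ctr=1 reg=1
step 2: T3 LOAD ⇒ load; ctr=1 reg=1
step 3: T1 CAS ⇒ ok; ctr=2 reg=1
step 4: T3 CAS ⇒ retry; ctr=2 reg=1
step 5: T2 LOAD ⇒ load; ctr=2 reg=2
step 6: T1 LOAD ⇒ load; ctr=2 reg=2
step 7: T0 LOAD ⇒ load; ctr=2 reg=2
step 8: T0 CAS ⇒ ok; ctr=3 reg=2
step 9: T0 LOAD ⇒ load; ctr=3 reg=3
step 10: T2 CAS ⇒ retry; ctr=3 reg=2
step 11: T0 CAS ⇒ ok; ctr=4 reg=3
step 12: T1 CAS ⇒ retry; ctr=4 reg=2

T1 = (1, 1)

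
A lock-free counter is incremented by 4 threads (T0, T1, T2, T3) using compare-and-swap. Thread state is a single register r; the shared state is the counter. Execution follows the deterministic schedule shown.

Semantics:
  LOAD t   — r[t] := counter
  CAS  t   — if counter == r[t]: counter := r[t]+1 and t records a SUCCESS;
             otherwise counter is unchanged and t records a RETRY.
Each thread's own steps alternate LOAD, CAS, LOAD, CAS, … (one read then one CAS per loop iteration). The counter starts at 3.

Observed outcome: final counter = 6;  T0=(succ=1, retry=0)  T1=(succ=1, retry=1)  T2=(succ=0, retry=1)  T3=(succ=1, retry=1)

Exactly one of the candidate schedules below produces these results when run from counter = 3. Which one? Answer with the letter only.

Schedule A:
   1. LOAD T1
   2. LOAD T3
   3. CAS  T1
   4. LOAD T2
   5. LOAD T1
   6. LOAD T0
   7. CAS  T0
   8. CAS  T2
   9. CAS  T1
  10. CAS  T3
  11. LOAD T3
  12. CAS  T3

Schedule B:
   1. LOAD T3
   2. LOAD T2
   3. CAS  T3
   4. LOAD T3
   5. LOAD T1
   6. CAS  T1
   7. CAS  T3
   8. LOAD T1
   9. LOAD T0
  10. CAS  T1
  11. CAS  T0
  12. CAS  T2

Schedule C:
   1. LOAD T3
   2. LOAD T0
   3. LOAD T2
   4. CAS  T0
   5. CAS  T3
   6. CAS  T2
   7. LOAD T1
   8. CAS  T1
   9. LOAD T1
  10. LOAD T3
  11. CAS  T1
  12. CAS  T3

A

Run A:
[1] T1.load  rd  (counter 3, T1.r 3)
[2] T3.load  rd  (counter 3, T3.r 3)
[3] T1.cas  hit  (counter 4, T1.r 3)
[4] T2.load  rd  (counter 4, T2.r 4)
[5] T1.load  rd  (counter 4, T1.r 4)
[6] T0.load  rd  (counter 4, T0.r 4)
[7] T0.cas  hit  (counter 5, T0.r 4)
[8] T2.cas  miss  (counter 5, T2.r 4)
[9] T1.cas  miss  (counter 5, T1.r 4)
[10] T3.cas  miss  (counter 5, T3.r 3)
[11] T3.load  rd  (counter 5, T3.r 5)
[12] T3.cas  hit  (counter 6, T3.r 5)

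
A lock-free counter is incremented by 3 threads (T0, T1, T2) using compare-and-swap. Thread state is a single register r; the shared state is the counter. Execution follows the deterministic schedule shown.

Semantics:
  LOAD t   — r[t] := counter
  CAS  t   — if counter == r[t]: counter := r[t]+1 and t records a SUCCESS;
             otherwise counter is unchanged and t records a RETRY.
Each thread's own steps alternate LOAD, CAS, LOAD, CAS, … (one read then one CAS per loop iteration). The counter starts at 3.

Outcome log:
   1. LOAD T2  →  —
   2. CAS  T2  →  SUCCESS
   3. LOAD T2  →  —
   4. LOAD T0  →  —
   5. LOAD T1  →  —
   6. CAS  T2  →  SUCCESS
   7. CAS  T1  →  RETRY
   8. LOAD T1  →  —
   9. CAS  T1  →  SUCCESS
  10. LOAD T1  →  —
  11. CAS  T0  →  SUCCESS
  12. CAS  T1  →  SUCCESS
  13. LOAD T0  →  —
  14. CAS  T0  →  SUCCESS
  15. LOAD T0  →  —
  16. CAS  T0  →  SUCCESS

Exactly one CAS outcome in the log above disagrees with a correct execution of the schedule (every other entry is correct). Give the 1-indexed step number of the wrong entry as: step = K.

step = 11

Reference trace:
T2 LOAD — after: cnt=3, r=3 — load
T2 CAS — after: cnt=4, r=3 — ok
T2 LOAD — after: cnt=4, r=4 — load
T0 LOAD — after: cnt=4, r=4 — load
T1 LOAD — after: cnt=4, r=4 — load
T2 CAS — after: cnt=5, r=4 — ok
T1 CAS — after: cnt=5, r=4 — retry
T1 LOAD — after: cnt=5, r=5 — load
T1 CAS — after: cnt=6, r=5 — ok
T1 LOAD — after: cnt=6, r=6 — load
T0 CAS — after: cnt=6, r=4 — retry
T1 CAS — after: cnt=7, r=6 — ok
T0 LOAD — after: cnt=7, r=7 — load
T0 CAS — after: cnt=8, r=7 — ok
T0 LOAD — after: cnt=8, r=8 — load
T0 CAS — after: cnt=9, r=8 — ok
Log disagrees first at step 11.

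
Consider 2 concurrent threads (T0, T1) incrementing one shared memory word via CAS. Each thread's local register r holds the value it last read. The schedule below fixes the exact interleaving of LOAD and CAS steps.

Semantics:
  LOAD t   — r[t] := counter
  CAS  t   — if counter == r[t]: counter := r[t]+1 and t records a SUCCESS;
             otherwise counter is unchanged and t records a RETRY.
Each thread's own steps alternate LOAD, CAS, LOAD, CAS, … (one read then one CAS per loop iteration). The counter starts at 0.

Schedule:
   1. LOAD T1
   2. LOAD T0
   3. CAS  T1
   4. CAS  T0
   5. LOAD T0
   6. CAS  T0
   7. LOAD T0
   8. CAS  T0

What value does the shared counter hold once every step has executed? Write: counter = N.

counter = 3

T1 LOAD — after: cnt=0, r=0 — load
T0 LOAD — after: cnt=0, r=0 — load
T1 CAS — after: cnt=1, r=0 — ok
T0 CAS — after: cnt=1, r=0 — retry
T0 LOAD — after: cnt=1, r=1 — load
T0 CAS — after: cnt=2, r=1 — ok
T0 LOAD — after: cnt=2, r=2 — load
T0 CAS — after: cnt=3, r=2 — ok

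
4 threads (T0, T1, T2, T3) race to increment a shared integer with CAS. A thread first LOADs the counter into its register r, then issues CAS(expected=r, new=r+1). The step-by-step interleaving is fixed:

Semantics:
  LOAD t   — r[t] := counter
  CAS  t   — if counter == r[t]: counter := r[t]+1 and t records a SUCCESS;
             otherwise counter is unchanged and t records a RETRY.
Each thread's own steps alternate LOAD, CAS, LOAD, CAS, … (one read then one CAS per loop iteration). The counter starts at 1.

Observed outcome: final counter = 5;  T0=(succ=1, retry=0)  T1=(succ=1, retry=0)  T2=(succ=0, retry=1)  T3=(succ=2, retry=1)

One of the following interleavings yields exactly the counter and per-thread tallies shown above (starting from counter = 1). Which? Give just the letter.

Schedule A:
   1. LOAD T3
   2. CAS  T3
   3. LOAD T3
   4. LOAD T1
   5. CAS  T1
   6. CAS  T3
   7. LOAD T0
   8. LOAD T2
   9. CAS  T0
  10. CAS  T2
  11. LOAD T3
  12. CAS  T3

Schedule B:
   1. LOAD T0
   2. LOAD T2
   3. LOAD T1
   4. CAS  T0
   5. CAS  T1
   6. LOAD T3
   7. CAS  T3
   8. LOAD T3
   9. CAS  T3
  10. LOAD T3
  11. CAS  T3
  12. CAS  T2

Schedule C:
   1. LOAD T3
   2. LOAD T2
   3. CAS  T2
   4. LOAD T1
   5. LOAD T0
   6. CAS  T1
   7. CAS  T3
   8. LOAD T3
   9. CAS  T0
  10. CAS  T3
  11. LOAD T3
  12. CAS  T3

A

Tracing schedule A:
T3 LOAD — after: cnt=1, r=1 — load
T3 CAS — after: cnt=2, r=1 — ok
T3 LOAD — after: cnt=2, r=2 — load
T1 LOAD — after: cnt=2, r=2 — load
T1 CAS — after: cnt=3, r=2 — ok
T3 CAS — after: cnt=3, r=2 — retry
T0 LOAD — after: cnt=3, r=3 — load
T2 LOAD — after: cnt=3, r=3 — load
T0 CAS — after: cnt=4, r=3 — ok
T2 CAS — after: cnt=4, r=3 — retry
T3 LOAD — after: cnt=4, r=4 — load
T3 CAS — after: cnt=5, r=4 — ok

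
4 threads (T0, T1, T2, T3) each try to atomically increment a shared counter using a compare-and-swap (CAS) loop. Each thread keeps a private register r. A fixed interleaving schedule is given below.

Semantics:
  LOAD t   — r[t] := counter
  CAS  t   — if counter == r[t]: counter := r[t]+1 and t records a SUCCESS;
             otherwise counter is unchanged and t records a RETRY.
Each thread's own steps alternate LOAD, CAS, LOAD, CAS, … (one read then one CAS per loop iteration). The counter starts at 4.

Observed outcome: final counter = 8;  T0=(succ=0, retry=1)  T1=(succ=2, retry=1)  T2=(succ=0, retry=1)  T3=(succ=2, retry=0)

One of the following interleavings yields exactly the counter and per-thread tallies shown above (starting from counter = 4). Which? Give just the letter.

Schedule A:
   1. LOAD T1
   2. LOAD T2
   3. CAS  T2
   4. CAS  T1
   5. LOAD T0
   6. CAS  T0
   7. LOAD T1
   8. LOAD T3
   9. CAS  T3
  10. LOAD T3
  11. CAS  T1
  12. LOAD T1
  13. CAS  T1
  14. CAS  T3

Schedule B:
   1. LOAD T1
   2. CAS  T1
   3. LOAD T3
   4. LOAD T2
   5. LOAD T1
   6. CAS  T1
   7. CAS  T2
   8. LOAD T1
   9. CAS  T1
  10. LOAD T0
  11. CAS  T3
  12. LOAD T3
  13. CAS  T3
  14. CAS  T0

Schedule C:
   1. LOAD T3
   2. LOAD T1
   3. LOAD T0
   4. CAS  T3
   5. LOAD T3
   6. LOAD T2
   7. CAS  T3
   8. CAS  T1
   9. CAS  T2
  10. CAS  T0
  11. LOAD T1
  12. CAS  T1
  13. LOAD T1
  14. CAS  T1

Run C:
   1) LOAD T3:  M=4  r_T3=4
   2) LOAD T1:  M=4  r_T1=4
   3) LOAD T0:  M=4  r_T0=4
   4) CAS  T3:  M=5  r_T3=4 ✓
   5) LOAD T3:  M=5  r_T3=5
   6) LOAD T2:  M=5  r_T2=5
   7) CAS  T3:  M=6  r_T3=5 ✓
   8) CAS  T1:  M=6  r_T1=4 ✗
   9) CAS  T2:  M=6  r_T2=5 ✗
  10) CAS  T0:  M=6  r_T0=4 ✗
  11) LOAD T1:  M=6  r_T1=6
  12) CAS  T1:  M=7  r_T1=6 ✓
  13) LOAD T1:  M=7  r_T1=7
  14) CAS  T1:  M=8  r_T1=7 ✓

C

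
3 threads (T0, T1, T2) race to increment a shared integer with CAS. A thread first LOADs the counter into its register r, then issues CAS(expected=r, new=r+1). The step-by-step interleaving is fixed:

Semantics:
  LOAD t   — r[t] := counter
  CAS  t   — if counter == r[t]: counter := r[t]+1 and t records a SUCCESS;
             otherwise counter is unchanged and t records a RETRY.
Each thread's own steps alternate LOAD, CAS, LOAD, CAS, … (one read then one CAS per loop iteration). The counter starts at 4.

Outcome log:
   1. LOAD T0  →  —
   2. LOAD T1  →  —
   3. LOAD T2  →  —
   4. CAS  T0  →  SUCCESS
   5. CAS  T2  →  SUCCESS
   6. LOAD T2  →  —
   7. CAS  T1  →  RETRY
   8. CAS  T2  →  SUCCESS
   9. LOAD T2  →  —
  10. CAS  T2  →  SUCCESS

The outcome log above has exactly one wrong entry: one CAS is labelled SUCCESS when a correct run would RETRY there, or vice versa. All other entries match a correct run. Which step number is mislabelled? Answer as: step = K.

Reference trace:
T0 LOAD — after: cnt=4, r=4 — load
T1 LOAD — after: cnt=4, r=4 — load
T2 LOAD — after: cnt=4, r=4 — load
T0 CAS — after: cnt=5, r=4 — ok
T2 CAS — after: cnt=5, r=4 — retry
T2 LOAD — after: cnt=5, r=5 — load
T1 CAS — after: cnt=5, r=4 — retry
T2 CAS — after: cnt=6, r=5 — ok
T2 LOAD — after: cnt=6, r=6 — load
T2 CAS — after: cnt=7, r=6 — ok
Mismatch at 5.

step = 5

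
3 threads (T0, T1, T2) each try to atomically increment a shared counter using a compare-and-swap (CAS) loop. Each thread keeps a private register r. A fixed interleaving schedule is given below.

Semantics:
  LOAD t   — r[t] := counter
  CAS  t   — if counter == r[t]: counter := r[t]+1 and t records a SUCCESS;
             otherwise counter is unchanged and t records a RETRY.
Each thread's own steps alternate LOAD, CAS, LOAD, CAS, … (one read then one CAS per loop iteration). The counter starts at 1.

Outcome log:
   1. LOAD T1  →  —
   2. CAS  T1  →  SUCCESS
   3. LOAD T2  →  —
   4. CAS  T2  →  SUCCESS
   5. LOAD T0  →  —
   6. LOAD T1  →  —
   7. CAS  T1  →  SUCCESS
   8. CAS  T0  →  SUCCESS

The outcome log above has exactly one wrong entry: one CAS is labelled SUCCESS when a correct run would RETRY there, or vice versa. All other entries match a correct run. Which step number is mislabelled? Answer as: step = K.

Correct run:
1. LOAD T1 → mem=1 r[T1]=1 [LOAD]
2. CAS T1 → mem=2 r[T1]=1 [OK]
3. LOAD T2 → mem=2 r[T2]=2 [LOAD]
4. CAS T2 → mem=3 r[T2]=2 [OK]
5. LOAD T0 → mem=3 r[T0]=3 [LOAD]
6. LOAD T1 → mem=3 r[T1]=3 [LOAD]
7. CAS T1 → mem=4 r[T1]=3 [OK]
8. CAS T0 → mem=4 r[T0]=3 [RETRY]
Log disagrees first at step 8.

step = 8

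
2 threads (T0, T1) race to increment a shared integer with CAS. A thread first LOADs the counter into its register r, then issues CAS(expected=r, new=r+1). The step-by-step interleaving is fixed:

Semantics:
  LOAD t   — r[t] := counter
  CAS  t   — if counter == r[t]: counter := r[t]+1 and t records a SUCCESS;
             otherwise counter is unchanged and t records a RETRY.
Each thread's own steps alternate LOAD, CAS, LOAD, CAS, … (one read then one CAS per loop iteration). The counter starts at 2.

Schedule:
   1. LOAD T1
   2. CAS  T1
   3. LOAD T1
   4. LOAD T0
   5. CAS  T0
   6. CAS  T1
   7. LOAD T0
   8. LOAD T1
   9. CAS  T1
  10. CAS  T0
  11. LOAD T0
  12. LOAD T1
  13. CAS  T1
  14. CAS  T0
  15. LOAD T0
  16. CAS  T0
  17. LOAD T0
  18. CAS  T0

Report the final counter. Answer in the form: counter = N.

counter = 8

step 1: T1 LOAD ⇒ load; ctr=2 reg=2
step 2: T1 CAS ⇒ ok; ctr=3 reg=2
step 3: T1 LOAD ⇒ load; ctr=3 reg=3
step 4: T0 LOAD ⇒ load; ctr=3 reg=3
step 5: T0 CAS ⇒ ok; ctr=4 reg=3
step 6: T1 CAS ⇒ retry; ctr=4 reg=3
step 7: T0 LOAD ⇒ load; ctr=4 reg=4
step 8: T1 LOAD ⇒ load; ctr=4 reg=4
step 9: T1 CAS ⇒ ok; ctr=5 reg=4
step 10: T0 CAS ⇒ retry; ctr=5 reg=4
step 11: T0 LOAD ⇒ load; ctr=5 reg=5
step 12: T1 LOAD ⇒ load; ctr=5 reg=5
step 13: T1 CAS ⇒ ok; ctr=6 reg=5
step 14: T0 CAS ⇒ retry; ctr=6 reg=5
step 15: T0 LOAD ⇒ load; ctr=6 reg=6
step 16: T0 CAS ⇒ ok; ctr=7 reg=6
step 17: T0 LOAD ⇒ load; ctr=7 reg=7
step 18: T0 CAS ⇒ ok; ctr=8 reg=7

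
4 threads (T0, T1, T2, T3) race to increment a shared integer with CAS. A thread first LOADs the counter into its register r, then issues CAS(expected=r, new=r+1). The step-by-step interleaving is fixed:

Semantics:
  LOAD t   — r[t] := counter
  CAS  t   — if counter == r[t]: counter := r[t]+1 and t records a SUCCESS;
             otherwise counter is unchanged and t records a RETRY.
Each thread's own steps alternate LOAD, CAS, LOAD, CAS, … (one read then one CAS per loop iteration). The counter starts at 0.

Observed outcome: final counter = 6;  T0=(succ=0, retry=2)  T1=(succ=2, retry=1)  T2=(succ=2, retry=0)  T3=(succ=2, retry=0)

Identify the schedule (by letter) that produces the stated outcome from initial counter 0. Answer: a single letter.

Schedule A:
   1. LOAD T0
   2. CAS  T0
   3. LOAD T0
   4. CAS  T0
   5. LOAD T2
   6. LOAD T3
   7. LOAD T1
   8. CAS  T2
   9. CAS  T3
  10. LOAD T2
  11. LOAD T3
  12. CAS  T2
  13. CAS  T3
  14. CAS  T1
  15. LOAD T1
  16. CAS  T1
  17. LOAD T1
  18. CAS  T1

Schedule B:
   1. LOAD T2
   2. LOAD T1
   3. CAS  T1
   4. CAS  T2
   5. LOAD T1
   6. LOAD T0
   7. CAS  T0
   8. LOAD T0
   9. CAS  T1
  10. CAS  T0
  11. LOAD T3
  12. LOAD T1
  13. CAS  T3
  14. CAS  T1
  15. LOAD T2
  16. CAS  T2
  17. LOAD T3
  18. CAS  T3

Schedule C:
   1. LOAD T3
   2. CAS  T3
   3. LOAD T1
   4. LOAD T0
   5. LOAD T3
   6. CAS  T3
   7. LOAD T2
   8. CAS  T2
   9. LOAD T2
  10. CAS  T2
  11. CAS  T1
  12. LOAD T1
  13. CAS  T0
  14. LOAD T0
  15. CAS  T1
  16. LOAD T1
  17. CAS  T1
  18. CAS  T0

Run C:
[1] T3.load  rd  (counter 0, T3.r 0)
[2] T3.cas  hit  (counter 1, T3.r 0)
[3] T1.load  rd  (counter 1, T1.r 1)
[4] T0.load  rd  (counter 1, T0.r 1)
[5] T3.load  rd  (counter 1, T3.r 1)
[6] T3.cas  hit  (counter 2, T3.r 1)
[7] T2.load  rd  (counter 2, T2.r 2)
[8] T2.cas  hit  (counter 3, T2.r 2)
[9] T2.load  rd  (counter 3, T2.r 3)
[10] T2.cas  hit  (counter 4, T2.r 3)
[11] T1.cas  miss  (counter 4, T1.r 1)
[12] T1.load  rd  (counter 4, T1.r 4)
[13] T0.cas  miss  (counter 4, T0.r 1)
[14] T0.load  rd  (counter 4, T0.r 4)
[15] T1.cas  hit  (counter 5, T1.r 4)
[16] T1.load  rd  (counter 5, T1.r 5)
[17] T1.cas  hit  (counter 6, T1.r 5)
[18] T0.cas  miss  (counter 6, T0.r 4)

C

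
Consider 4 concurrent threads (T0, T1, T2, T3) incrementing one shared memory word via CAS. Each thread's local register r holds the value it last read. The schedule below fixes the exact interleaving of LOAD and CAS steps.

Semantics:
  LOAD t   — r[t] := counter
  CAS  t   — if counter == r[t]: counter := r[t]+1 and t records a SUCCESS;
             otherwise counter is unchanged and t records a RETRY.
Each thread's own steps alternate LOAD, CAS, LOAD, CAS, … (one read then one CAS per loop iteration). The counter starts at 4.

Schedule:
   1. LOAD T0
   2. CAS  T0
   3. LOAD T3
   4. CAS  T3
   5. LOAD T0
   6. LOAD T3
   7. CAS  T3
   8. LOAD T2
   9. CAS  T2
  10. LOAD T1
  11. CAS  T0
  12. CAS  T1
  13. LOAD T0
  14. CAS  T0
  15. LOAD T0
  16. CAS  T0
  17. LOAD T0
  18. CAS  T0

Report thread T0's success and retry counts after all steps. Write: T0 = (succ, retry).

T0 = (4, 1)

[1] T0.load  rd  (counter 4, T0.r 4)
[2] T0.cas  hit  (counter 5, T0.r 4)
[3] T3.load  rd  (counter 5, T3.r 5)
[4] T3.cas  hit  (counter 6, T3.r 5)
[5] T0.load  rd  (counter 6, T0.r 6)
[6] T3.load  rd  (counter 6, T3.r 6)
[7] T3.cas  hit  (counter 7, T3.r 6)
[8] T2.load  rd  (counter 7, T2.r 7)
[9] T2.cas  hit  (counter 8, T2.r 7)
[10] T1.load  rd  (counter 8, T1.r 8)
[11] T0.cas  miss  (counter 8, T0.r 6)
[12] T1.cas  hit  (counter 9, T1.r 8)
[13] T0.load  rd  (counter 9, T0.r 9)
[14] T0.cas  hit  (counter 10, T0.r 9)
[15] T0.load  rd  (counter 10, T0.r 10)
[16] T0.cas  hit  (counter 11, T0.r 10)
[17] T0.load  rd  (counter 11, T0.r 11)
[18] T0.cas  hit  (counter 12, T0.r 11)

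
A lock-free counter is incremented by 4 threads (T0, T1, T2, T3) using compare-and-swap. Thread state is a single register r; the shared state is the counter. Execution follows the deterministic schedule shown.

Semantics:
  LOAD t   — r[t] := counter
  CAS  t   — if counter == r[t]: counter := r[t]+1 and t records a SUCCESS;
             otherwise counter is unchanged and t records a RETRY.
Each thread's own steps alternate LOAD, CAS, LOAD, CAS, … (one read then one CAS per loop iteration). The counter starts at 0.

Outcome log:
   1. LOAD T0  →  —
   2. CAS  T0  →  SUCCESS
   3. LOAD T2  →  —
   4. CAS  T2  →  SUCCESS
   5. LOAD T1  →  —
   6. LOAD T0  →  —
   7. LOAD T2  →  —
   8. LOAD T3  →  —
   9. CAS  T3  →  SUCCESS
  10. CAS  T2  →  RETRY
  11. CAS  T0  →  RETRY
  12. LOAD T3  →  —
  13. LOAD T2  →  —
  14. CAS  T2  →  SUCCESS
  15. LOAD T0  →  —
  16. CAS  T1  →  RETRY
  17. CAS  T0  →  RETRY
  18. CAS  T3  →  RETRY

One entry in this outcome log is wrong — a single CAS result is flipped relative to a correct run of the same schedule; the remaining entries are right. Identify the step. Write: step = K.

Re-executing:
   1) LOAD T0:  M=0  r_T0=0
   2) CAS  T0:  M=1  r_T0=0 ✓
   3) LOAD T2:  M=1  r_T2=1
   4) CAS  T2:  M=2  r_T2=1 ✓
   5) LOAD T1:  M=2  r_T1=2
   6) LOAD T0:  M=2  r_T0=2
   7) LOAD T2:  M=2  r_T2=2
   8) LOAD T3:  M=2  r_T3=2
   9) CAS  T3:  M=3  r_T3=2 ✓
  10) CAS  T2:  M=3  r_T2=2 ✗
  11) CAS  T0:  M=3  r_T0=2 ✗
  12) LOAD T3:  M=3  r_T3=3
  13) LOAD T2:  M=3  r_T2=3
  14) CAS  T2:  M=4  r_T2=3 ✓
  15) LOAD T0:  M=4  r_T0=4
  16) CAS  T1:  M=4  r_T1=2 ✗
  17) CAS  T0:  M=5  r_T0=4 ✓
  18) CAS  T3:  M=5  r_T3=3 ✗
Flip is step 17.

step = 17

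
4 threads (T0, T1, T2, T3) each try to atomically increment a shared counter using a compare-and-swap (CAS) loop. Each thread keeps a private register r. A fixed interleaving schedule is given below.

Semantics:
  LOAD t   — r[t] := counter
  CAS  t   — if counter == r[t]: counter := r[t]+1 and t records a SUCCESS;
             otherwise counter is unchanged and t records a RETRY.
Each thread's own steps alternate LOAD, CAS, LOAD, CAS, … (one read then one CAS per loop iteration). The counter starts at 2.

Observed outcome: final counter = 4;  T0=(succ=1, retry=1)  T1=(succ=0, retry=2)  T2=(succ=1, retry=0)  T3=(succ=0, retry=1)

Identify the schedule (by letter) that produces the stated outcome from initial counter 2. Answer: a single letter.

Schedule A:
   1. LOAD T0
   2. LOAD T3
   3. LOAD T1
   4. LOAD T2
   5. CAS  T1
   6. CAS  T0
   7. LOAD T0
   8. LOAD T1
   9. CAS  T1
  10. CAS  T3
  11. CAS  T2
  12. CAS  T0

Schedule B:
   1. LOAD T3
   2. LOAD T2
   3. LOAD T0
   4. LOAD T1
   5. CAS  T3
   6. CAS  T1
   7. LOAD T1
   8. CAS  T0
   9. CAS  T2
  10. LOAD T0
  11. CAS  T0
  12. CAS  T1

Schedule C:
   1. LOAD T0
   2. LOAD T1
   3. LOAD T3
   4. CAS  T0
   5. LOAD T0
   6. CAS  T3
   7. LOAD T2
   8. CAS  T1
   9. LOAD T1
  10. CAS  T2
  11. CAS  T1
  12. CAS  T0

Tracing schedule C:
T0 LOAD — after: cnt=2, r=2 — load
T1 LOAD — after: cnt=2, r=2 — load
T3 LOAD — after: cnt=2, r=2 — load
T0 CAS — after: cnt=3, r=2 — ok
T0 LOAD — after: cnt=3, r=3 — load
T3 CAS — after: cnt=3, r=2 — retry
T2 LOAD — after: cnt=3, r=3 — load
T1 CAS — after: cnt=3, r=2 — retry
T1 LOAD — after: cnt=3, r=3 — load
T2 CAS — after: cnt=4, r=3 — ok
T1 CAS — after: cnt=4, r=3 — retry
T0 CAS — after: cnt=4, r=3 — retry

C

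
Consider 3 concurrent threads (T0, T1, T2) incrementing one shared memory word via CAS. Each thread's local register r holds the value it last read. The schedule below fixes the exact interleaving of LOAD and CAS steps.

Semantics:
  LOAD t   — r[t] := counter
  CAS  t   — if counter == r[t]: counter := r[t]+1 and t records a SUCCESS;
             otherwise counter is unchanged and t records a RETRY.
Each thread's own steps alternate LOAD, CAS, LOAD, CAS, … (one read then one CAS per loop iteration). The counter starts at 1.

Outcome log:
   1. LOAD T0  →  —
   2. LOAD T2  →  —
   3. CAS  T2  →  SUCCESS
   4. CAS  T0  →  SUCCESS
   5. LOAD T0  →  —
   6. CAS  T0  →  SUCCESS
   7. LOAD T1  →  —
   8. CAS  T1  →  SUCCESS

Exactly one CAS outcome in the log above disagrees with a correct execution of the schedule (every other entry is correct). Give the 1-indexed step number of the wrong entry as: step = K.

step = 4

Correct run:
#1 T0 reads 1
#2 T2 reads 1
#3 T2 CAS(1→2) writes; counter now 2
#4 T0 CAS(1→2) fails; counter now 2
#5 T0 reads 2
#6 T0 CAS(2→3) writes; counter now 3
#7 T1 reads 3
#8 T1 CAS(3→4) writes; counter now 4
Flip is step 4.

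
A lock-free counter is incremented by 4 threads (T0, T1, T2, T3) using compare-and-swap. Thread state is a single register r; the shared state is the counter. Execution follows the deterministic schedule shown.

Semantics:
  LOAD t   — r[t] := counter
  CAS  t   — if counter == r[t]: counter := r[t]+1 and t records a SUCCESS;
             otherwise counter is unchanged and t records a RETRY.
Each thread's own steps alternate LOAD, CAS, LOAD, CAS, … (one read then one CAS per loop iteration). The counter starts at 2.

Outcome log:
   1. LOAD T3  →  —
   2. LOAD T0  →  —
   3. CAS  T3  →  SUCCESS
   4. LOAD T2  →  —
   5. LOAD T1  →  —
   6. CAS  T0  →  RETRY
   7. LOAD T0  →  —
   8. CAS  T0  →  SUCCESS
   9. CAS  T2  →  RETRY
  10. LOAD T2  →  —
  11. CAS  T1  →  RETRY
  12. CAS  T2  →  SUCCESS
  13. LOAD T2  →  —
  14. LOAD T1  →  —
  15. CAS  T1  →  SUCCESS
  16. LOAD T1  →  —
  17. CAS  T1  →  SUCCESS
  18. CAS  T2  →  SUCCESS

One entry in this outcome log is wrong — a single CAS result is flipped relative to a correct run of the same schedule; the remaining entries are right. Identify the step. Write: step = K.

step = 18

Reference trace:
[1] T3.load  rd  (counter 2, T3.r 2)
[2] T0.load  rd  (counter 2, T0.r 2)
[3] T3.cas  hit  (counter 3, T3.r 2)
[4] T2.load  rd  (counter 3, T2.r 3)
[5] T1.load  rd  (counter 3, T1.r 3)
[6] T0.cas  miss  (counter 3, T0.r 2)
[7] T0.load  rd  (counter 3, T0.r 3)
[8] T0.cas  hit  (counter 4, T0.r 3)
[9] T2.cas  miss  (counter 4, T2.r 3)
[10] T2.load  rd  (counter 4, T2.r 4)
[11] T1.cas  miss  (counter 4, T1.r 3)
[12] T2.cas  hit  (counter 5, T2.r 4)
[13] T2.load  rd  (counter 5, T2.r 5)
[14] T1.load  rd  (counter 5, T1.r 5)
[15] T1.cas  hit  (counter 6, T1.r 5)
[16] T1.load  rd  (counter 6, T1.r 6)
[17] T1.cas  hit  (counter 7, T1.r 6)
[18] T2.cas  miss  (counter 7, T2.r 5)
Flip is step 18.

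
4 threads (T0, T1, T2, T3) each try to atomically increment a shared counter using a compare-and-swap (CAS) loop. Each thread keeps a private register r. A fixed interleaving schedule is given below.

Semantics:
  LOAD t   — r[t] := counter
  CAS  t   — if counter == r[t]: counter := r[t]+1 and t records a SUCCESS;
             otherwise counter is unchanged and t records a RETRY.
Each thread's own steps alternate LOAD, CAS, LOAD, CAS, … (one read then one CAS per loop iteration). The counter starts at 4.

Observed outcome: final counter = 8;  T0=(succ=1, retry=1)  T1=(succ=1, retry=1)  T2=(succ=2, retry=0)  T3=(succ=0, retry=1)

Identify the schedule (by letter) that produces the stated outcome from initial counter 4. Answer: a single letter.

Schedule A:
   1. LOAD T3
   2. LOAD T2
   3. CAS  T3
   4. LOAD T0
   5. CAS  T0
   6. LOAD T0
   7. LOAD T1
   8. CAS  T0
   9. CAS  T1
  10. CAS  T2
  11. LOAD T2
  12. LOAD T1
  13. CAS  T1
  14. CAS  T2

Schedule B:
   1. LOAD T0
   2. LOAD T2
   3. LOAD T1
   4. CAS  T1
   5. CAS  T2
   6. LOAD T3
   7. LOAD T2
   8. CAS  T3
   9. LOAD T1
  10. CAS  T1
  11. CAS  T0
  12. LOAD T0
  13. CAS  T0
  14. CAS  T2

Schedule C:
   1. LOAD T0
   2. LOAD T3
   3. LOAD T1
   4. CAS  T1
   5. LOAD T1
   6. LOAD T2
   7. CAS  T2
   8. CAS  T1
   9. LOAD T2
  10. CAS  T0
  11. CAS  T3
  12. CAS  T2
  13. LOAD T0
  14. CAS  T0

C

Tracing schedule C:
#1 T0 reads 4
#2 T3 reads 4
#3 T1 reads 4
#4 T1 CAS(4→5) writes; counter now 5
#5 T1 reads 5
#6 T2 reads 5
#7 T2 CAS(5→6) writes; counter now 6
#8 T1 CAS(5→6) fails; counter now 6
#9 T2 reads 6
#10 T0 CAS(4→5) fails; counter now 6
#11 T3 CAS(4→5) fails; counter now 6
#12 T2 CAS(6→7) writes; counter now 7
#13 T0 reads 7
#14 T0 CAS(7→8) writes; counter now 8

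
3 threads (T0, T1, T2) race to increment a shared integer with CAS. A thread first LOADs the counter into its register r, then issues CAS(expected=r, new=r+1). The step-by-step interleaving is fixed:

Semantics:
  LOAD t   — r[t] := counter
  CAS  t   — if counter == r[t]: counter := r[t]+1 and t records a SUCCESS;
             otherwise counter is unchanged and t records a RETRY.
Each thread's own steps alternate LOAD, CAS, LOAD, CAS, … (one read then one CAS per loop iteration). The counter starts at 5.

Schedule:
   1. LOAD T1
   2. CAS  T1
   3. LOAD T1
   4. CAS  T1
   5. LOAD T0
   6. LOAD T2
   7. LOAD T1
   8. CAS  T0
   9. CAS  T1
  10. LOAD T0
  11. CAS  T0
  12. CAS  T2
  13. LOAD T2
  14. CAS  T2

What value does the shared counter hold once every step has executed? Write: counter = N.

step 1: T1 LOAD ⇒ load; ctr=5 reg=5
step 2: T1 CAS ⇒ ok; ctr=6 reg=5
step 3: T1 LOAD ⇒ load; ctr=6 reg=6
step 4: T1 CAS ⇒ ok; ctr=7 reg=6
step 5: T0 LOAD ⇒ load; ctr=7 reg=7
step 6: T2 LOAD ⇒ load; ctr=7 reg=7
step 7: T1 LOAD ⇒ load; ctr=7 reg=7
step 8: T0 CAS ⇒ ok; ctr=8 reg=7
step 9: T1 CAS ⇒ retry; ctr=8 reg=7
step 10: T0 LOAD ⇒ load; ctr=8 reg=8
step 11: T0 CAS ⇒ ok; ctr=9 reg=8
step 12: T2 CAS ⇒ retry; ctr=9 reg=7
step 13: T2 LOAD ⇒ load; ctr=9 reg=9
step 14: T2 CAS ⇒ ok; ctr=10 reg=9

counter = 10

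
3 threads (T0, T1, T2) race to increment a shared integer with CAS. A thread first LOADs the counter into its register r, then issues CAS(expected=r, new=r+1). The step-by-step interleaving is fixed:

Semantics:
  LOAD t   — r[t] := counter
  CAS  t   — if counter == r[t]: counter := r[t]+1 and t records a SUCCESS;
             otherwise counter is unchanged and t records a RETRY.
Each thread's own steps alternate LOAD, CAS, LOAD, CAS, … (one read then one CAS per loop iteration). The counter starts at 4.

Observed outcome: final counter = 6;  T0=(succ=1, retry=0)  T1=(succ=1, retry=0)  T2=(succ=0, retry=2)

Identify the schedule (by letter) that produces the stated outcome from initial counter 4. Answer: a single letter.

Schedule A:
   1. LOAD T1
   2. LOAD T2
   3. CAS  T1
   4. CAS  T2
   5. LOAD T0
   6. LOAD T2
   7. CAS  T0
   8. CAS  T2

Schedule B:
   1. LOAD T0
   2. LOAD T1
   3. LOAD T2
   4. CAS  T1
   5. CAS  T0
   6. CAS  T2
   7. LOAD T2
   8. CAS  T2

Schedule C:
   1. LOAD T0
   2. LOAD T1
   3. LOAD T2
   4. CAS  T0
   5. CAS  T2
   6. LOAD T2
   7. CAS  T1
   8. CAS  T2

Tracing schedule A:
   1) LOAD T1:  M=4  r_T1=4
   2) LOAD T2:  M=4  r_T2=4
   3) CAS  T1:  M=5  r_T1=4 ✓
   4) CAS  T2:  M=5  r_T2=4 ✗
   5) LOAD T0:  M=5  r_T0=5
   6) LOAD T2:  M=5  r_T2=5
   7) CAS  T0:  M=6  r_T0=5 ✓
   8) CAS  T2:  M=6  r_T2=5 ✗

A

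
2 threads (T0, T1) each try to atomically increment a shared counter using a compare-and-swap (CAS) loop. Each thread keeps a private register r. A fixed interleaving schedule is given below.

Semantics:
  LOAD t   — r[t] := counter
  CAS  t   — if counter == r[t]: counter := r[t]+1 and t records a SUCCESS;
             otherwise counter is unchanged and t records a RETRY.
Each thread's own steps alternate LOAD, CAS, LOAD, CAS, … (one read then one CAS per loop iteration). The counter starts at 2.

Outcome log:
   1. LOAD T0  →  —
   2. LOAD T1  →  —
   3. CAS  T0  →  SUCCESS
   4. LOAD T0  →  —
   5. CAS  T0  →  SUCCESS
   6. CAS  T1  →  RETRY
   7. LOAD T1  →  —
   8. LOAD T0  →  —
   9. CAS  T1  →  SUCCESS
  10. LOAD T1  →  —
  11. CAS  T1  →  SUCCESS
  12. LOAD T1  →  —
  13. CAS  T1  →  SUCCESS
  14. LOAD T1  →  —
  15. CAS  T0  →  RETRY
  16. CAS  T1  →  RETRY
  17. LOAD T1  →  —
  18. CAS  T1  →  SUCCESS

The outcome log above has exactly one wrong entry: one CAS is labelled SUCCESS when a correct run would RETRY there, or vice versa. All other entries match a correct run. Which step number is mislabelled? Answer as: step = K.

Reference trace:
#1 T0 reads 2
#2 T1 reads 2
#3 T0 CAS(2→3) writes; counter now 3
#4 T0 reads 3
#5 T0 CAS(3→4) writes; counter now 4
#6 T1 CAS(2→3) fails; counter now 4
#7 T1 reads 4
#8 T0 reads 4
#9 T1 CAS(4→5) writes; counter now 5
#10 T1 reads 5
#11 T1 CAS(5→6) writes; counter now 6
#12 T1 reads 6
#13 T1 CAS(6→7) writes; counter now 7
#14 T1 reads 7
#15 T0 CAS(4→5) fails; counter now 7
#16 T1 CAS(7→8) writes; counter now 8
#17 T1 reads 8
#18 T1 CAS(8→9) writes; counter now 9
Log disagrees first at step 16.

step = 16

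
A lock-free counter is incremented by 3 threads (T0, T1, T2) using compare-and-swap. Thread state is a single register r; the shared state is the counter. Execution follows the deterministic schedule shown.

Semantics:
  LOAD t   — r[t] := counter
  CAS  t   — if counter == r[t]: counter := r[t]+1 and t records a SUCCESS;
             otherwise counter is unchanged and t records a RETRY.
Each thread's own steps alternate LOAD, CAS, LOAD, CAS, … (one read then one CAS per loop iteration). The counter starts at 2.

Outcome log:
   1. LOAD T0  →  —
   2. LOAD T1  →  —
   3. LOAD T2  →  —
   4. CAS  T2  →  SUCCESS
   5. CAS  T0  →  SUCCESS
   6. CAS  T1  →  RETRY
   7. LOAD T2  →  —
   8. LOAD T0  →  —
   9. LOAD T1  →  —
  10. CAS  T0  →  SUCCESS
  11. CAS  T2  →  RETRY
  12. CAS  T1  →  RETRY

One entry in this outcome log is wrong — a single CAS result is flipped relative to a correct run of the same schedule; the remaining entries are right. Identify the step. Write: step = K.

step = 5

Reference trace:
step 1: T0 LOAD ⇒ load; ctr=2 reg=2
step 2: T1 LOAD ⇒ load; ctr=2 reg=2
step 3: T2 LOAD ⇒ load; ctr=2 reg=2
step 4: T2 CAS ⇒ ok; ctr=3 reg=2
step 5: T0 CAS ⇒ retry; ctr=3 reg=2
step 6: T1 CAS ⇒ retry; ctr=3 reg=2
step 7: T2 LOAD ⇒ load; ctr=3 reg=3
step 8: T0 LOAD ⇒ load; ctr=3 reg=3
step 9: T1 LOAD ⇒ load; ctr=3 reg=3
step 10: T0 CAS ⇒ ok; ctr=4 reg=3
step 11: T2 CAS ⇒ retry; ctr=4 reg=3
step 12: T1 CAS ⇒ retry; ctr=4 reg=3
Mismatch at 5.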